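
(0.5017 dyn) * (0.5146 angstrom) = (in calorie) 6.171e-17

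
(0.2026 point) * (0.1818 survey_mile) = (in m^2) 0.02091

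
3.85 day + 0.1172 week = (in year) 0.0128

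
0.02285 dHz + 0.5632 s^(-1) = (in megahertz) 5.655e-07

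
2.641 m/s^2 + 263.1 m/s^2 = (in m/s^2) 265.7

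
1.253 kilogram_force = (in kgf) 1.253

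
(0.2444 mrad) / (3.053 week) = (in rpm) 1.264e-09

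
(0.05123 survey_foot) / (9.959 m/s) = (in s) 0.001568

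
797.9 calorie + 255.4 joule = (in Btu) 3.406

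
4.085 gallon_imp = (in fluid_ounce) 628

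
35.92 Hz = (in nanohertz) 3.592e+10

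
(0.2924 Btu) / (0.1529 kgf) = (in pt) 5.832e+05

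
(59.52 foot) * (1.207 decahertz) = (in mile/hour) 489.8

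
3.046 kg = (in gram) 3046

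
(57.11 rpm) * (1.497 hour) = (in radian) 3.223e+04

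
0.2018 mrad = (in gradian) 0.01285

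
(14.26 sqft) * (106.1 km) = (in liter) 1.406e+08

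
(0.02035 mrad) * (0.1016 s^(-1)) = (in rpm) 1.974e-05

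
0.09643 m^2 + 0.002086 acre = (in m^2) 8.538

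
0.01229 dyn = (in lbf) 2.763e-08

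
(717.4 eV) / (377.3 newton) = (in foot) 9.995e-19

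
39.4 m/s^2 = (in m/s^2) 39.4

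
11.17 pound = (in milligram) 5.067e+06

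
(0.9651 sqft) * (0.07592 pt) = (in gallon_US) 0.0006344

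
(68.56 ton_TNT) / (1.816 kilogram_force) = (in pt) 4.566e+13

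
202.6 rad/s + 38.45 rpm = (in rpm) 1973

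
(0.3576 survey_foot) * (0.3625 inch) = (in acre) 2.48e-07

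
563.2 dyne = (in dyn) 563.2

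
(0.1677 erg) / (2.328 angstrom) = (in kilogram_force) 7.346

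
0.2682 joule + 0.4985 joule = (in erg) 7.667e+06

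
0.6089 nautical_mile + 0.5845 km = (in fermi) 1.712e+18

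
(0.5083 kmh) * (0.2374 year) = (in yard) 1.156e+06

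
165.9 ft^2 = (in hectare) 0.001541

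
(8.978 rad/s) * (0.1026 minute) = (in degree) 3167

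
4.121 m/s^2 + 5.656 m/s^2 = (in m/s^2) 9.777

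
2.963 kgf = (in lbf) 6.532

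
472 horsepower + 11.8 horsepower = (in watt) 3.608e+05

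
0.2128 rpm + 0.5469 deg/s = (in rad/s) 0.03183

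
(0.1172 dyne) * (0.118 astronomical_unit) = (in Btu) 19.61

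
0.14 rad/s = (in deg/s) 8.021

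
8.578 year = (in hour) 7.514e+04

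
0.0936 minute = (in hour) 0.00156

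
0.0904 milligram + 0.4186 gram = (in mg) 418.7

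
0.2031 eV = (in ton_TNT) 7.777e-30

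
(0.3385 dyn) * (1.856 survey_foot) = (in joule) 1.915e-06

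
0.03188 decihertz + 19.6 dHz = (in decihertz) 19.63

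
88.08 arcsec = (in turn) 6.796e-05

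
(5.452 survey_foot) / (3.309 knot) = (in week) 1.614e-06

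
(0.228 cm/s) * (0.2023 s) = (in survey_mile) 2.866e-07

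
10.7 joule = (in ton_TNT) 2.557e-09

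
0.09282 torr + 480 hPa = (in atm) 0.4738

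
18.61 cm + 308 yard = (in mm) 2.818e+05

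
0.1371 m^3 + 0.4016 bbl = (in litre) 200.9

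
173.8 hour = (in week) 1.035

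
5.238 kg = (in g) 5238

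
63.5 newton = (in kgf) 6.475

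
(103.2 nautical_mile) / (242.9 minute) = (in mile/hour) 29.34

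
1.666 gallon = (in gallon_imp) 1.387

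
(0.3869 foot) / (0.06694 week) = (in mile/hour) 6.516e-06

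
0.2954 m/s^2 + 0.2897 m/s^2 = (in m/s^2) 0.5851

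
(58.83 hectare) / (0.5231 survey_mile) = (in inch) 2.751e+04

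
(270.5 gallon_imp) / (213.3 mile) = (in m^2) 3.582e-06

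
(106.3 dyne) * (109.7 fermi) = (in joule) 1.166e-16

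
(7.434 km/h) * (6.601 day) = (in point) 3.338e+09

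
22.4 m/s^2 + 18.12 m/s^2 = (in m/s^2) 40.52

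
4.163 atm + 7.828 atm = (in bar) 12.15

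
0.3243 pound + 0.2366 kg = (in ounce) 13.53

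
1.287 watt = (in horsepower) 0.001726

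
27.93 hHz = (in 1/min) 1.676e+05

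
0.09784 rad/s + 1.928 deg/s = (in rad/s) 0.1315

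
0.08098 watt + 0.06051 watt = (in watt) 0.1415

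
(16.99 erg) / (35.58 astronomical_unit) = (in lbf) 7.176e-20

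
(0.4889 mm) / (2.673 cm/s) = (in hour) 5.081e-06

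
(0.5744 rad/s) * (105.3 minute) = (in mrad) 3.629e+06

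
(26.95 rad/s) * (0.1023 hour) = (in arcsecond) 2.047e+09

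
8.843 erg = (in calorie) 2.114e-07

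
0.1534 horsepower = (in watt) 114.4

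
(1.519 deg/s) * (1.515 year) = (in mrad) 1.267e+09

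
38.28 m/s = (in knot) 74.41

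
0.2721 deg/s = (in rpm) 0.04535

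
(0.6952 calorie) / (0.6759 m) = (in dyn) 4.303e+05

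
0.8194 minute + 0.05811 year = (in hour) 509.1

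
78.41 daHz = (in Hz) 784.1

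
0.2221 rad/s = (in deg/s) 12.73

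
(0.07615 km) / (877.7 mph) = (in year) 6.154e-09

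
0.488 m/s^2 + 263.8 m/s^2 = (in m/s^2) 264.3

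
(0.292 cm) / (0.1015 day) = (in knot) 6.472e-07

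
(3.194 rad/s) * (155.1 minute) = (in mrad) 2.972e+07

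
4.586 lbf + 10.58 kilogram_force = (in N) 124.2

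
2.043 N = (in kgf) 0.2083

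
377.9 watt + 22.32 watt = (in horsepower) 0.5367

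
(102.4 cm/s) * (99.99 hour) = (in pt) 1.045e+09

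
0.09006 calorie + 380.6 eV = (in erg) 3.768e+06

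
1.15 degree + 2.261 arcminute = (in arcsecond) 4276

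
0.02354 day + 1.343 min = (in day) 0.02447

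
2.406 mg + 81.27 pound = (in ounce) 1300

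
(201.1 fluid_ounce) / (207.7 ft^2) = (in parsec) 9.988e-21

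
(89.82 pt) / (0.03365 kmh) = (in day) 3.924e-05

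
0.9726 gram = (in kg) 0.0009726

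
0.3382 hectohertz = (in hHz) 0.3382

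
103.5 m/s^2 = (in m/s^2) 103.5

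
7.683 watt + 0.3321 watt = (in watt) 8.015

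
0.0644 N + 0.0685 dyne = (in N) 0.0644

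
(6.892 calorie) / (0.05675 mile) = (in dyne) 3.157e+04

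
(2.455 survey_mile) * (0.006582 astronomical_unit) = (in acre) 9.613e+08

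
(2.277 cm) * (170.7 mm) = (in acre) 9.605e-07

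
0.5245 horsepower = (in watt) 391.1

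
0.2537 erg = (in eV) 1.583e+11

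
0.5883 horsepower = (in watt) 438.7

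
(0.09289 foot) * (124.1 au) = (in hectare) 5.256e+07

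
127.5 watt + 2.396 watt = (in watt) 129.9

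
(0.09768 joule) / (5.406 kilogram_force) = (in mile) 1.145e-06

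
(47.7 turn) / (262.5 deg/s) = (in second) 65.42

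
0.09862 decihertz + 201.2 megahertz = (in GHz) 0.2012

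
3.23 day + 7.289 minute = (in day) 3.235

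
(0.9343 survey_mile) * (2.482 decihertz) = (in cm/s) 3.732e+04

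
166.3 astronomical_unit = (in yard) 2.721e+13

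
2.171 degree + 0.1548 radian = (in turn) 0.03067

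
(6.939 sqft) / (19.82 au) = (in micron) 2.174e-07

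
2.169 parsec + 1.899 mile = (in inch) 2.635e+18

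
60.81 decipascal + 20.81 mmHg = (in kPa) 2.781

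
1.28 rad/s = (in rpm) 12.22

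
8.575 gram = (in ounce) 0.3025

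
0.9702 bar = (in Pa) 9.702e+04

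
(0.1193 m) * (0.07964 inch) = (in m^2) 0.0002413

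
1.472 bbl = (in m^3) 0.234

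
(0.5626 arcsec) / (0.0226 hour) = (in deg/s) 1.921e-06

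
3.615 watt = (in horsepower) 0.004848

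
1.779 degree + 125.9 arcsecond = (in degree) 1.814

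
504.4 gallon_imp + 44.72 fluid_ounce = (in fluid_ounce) 7.758e+04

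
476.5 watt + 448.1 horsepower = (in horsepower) 448.7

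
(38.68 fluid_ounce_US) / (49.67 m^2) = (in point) 0.06528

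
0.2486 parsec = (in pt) 2.174e+19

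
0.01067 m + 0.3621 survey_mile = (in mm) 5.828e+05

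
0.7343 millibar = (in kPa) 0.07343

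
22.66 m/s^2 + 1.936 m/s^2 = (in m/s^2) 24.6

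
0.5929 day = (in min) 853.8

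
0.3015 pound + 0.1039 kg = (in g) 240.7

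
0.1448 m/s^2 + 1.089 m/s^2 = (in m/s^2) 1.234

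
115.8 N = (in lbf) 26.03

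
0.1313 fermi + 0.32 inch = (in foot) 0.02667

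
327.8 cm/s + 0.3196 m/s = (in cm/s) 359.8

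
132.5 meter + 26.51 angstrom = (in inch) 5217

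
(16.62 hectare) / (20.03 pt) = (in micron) 2.352e+13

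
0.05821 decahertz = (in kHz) 0.0005821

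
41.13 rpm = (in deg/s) 246.8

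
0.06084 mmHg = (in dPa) 81.11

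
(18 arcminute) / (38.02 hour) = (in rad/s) 3.825e-08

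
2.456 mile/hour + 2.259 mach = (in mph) 1723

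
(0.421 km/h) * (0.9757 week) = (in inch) 2.717e+06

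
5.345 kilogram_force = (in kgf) 5.345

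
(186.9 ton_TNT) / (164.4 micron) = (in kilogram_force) 4.85e+14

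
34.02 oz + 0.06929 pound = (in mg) 9.959e+05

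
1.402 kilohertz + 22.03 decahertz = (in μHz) 1.622e+09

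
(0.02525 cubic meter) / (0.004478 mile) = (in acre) 8.658e-07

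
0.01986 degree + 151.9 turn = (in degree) 5.468e+04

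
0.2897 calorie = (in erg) 1.212e+07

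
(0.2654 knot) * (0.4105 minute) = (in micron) 3.363e+06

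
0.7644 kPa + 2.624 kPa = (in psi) 0.4914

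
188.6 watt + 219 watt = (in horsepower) 0.5466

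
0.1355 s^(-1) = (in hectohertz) 0.001355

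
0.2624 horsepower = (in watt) 195.7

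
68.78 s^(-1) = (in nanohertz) 6.878e+10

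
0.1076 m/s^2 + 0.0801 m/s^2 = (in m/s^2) 0.1877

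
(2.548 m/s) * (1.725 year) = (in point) 3.929e+11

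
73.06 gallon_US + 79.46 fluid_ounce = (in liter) 278.9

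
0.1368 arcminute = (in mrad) 0.03979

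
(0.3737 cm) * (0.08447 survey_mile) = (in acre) 0.0001255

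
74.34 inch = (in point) 5352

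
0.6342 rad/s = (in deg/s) 36.34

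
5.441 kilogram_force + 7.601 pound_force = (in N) 87.17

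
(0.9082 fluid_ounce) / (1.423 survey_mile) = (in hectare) 1.173e-12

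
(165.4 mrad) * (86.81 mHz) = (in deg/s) 0.8227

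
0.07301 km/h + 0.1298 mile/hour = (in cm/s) 7.831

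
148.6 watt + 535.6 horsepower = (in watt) 3.995e+05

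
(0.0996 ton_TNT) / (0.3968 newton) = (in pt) 2.977e+12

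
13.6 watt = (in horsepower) 0.01824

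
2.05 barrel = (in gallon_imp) 71.69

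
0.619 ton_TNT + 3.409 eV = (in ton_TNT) 0.619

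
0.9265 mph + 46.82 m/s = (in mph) 105.7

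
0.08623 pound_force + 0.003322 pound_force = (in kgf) 0.04062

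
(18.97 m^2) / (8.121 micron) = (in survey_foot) 7.664e+06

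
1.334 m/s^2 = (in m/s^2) 1.334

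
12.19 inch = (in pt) 877.7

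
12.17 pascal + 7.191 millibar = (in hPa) 7.313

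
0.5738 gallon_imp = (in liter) 2.609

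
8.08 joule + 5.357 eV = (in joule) 8.08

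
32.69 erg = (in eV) 2.04e+13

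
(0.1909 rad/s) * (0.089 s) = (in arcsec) 3504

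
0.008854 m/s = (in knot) 0.01721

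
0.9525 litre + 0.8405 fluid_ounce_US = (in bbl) 0.006147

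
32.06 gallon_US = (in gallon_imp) 26.7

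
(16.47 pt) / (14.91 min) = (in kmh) 2.338e-05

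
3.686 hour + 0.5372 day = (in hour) 16.58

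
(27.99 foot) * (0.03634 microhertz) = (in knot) 6.026e-07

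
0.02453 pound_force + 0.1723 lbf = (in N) 0.8755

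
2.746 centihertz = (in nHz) 2.746e+07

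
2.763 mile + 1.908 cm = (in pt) 1.26e+07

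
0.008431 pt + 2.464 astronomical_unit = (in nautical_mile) 1.99e+08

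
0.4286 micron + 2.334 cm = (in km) 2.334e-05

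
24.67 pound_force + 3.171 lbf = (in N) 123.8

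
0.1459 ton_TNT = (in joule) 6.104e+08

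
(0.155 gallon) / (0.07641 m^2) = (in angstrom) 7.679e+07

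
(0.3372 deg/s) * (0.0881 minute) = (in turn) 0.004951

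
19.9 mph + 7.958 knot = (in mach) 0.03815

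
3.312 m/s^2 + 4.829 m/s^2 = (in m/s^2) 8.141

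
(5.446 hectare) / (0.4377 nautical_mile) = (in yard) 73.47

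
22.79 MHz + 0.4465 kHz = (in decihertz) 2.279e+08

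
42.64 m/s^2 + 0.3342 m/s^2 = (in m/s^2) 42.97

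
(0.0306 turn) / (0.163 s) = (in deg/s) 67.58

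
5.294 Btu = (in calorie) 1335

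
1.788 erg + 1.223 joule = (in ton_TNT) 2.923e-10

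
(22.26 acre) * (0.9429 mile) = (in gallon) 3.611e+10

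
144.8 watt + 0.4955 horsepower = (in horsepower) 0.6897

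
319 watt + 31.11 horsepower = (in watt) 2.352e+04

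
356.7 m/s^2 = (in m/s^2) 356.7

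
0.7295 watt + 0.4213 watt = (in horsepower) 0.001543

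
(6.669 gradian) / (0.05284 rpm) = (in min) 0.3155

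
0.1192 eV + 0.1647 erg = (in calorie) 3.936e-09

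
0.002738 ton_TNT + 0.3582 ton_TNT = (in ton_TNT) 0.3609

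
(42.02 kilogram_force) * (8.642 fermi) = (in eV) 2.223e+07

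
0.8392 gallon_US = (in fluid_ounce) 107.4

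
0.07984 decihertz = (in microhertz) 7984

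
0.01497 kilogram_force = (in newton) 0.1468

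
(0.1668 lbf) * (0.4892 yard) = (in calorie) 0.07933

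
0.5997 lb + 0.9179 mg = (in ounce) 9.595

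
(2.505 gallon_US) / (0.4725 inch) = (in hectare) 7.901e-05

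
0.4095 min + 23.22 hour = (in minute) 1394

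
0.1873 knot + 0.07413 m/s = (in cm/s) 17.05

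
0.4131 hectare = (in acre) 1.021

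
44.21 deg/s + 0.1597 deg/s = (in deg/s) 44.37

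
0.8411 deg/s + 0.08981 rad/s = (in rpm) 0.9978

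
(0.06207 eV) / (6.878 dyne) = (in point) 4.099e-13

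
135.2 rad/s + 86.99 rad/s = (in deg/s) 1.273e+04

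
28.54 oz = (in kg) 0.8091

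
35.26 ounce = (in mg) 9.996e+05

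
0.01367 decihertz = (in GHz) 1.367e-12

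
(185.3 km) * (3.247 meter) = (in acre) 148.7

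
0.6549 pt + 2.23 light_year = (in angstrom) 2.11e+26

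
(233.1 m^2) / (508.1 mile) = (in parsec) 9.238e-21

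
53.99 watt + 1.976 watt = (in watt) 55.97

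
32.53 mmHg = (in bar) 0.04337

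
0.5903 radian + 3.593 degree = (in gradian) 41.57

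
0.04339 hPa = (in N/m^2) 4.339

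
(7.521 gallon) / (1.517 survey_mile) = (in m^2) 1.166e-05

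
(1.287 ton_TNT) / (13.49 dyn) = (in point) 1.132e+17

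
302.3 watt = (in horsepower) 0.4054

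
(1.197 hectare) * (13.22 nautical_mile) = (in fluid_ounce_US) 9.91e+12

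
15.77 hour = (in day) 0.6571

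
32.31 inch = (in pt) 2326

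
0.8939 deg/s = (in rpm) 0.149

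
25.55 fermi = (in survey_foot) 8.383e-14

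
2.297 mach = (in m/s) 782.1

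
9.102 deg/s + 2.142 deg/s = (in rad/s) 0.1962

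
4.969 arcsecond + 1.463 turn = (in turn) 1.463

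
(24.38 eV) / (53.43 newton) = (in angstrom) 7.311e-10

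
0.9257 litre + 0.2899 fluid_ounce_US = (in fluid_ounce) 31.59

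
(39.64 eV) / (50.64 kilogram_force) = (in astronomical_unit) 8.549e-32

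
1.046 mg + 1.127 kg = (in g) 1127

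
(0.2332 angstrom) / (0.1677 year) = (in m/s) 4.409e-18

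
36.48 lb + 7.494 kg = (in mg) 2.404e+07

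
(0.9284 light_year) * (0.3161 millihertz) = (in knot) 5.397e+12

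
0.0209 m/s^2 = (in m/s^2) 0.0209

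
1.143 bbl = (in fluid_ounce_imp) 6396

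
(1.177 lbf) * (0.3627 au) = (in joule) 2.841e+11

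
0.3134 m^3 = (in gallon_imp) 68.94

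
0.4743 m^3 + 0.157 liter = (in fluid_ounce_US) 1.604e+04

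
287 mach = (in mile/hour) 2.186e+05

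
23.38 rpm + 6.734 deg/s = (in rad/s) 2.566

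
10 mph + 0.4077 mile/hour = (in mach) 0.01366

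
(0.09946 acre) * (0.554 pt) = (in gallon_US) 20.78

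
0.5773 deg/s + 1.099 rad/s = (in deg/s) 63.55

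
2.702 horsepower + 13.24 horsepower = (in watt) 1.189e+04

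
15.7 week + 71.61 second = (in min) 1.583e+05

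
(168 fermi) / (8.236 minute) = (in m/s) 3.4e-16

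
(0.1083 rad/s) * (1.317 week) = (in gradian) 5.492e+06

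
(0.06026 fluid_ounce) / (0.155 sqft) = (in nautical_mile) 6.682e-08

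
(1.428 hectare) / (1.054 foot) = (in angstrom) 4.445e+14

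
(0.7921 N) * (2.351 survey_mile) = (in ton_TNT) 7.163e-07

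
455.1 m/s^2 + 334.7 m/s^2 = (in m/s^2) 789.8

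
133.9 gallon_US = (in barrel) 3.188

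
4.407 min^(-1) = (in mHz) 73.45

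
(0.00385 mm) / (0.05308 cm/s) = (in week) 1.199e-08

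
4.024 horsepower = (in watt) 3001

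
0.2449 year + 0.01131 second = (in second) 7.723e+06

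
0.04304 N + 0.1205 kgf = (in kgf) 0.1249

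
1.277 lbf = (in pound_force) 1.277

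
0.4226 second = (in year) 1.34e-08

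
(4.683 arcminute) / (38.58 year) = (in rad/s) 1.12e-12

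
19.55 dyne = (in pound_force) 4.395e-05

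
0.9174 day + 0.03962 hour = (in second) 7.941e+04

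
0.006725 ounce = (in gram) 0.1907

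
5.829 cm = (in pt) 165.2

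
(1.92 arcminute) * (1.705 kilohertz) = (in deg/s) 54.56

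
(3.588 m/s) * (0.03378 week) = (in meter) 7.33e+04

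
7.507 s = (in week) 1.241e-05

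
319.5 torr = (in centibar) 42.6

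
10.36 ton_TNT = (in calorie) 1.036e+10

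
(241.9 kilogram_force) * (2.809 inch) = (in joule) 169.3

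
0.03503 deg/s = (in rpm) 0.005838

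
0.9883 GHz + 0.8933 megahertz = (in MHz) 989.2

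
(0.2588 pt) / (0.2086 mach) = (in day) 1.488e-11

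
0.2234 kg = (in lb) 0.4925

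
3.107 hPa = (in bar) 0.003107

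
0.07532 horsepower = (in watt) 56.17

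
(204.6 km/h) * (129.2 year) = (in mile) 1.439e+08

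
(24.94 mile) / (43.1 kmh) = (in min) 55.88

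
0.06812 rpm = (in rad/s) 0.007134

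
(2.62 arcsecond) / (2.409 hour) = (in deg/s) 8.392e-08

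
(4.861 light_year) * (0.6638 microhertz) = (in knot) 5.934e+10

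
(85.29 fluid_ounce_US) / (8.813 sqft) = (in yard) 0.003369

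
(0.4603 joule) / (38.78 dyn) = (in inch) 4.673e+04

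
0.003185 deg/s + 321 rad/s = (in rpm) 3065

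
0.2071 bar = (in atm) 0.2044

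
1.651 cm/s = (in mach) 4.849e-05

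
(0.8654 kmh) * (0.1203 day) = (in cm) 2.499e+05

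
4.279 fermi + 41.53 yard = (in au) 2.538e-10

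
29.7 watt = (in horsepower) 0.03983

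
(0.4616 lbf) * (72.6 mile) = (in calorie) 5.734e+04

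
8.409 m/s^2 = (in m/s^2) 8.409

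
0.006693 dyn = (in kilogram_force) 6.825e-09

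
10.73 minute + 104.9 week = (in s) 6.344e+07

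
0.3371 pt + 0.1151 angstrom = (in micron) 118.9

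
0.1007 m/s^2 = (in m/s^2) 0.1007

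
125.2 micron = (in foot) 0.0004108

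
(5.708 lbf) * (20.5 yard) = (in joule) 475.9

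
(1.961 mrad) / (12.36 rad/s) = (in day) 1.836e-09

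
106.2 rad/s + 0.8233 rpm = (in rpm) 1015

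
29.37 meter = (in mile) 0.01825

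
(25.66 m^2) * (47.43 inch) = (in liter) 3.091e+04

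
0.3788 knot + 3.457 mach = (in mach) 3.458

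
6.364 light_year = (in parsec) 1.951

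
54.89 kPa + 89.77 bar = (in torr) 6.774e+04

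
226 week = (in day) 1582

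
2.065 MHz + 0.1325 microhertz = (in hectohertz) 2.065e+04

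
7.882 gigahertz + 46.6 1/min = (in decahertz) 7.882e+08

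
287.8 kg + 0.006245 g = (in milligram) 2.878e+08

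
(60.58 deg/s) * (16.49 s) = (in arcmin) 5.994e+04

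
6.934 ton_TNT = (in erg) 2.901e+17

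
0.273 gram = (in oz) 0.00963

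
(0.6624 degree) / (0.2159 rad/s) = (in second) 0.05355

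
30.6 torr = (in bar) 0.0408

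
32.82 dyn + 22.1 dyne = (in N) 0.0005492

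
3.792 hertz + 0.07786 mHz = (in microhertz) 3.792e+06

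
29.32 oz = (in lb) 1.833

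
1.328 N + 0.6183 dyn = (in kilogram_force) 0.1354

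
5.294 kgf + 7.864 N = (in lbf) 13.44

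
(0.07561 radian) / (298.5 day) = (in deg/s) 1.68e-07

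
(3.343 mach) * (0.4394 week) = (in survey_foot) 9.925e+08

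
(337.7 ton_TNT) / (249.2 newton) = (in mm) 5.67e+12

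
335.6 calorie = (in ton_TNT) 3.356e-07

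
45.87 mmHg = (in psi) 0.887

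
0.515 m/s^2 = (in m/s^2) 0.515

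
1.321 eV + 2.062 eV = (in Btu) 5.137e-22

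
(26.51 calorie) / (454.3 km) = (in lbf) 5.489e-05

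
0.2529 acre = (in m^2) 1023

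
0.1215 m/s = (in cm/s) 12.15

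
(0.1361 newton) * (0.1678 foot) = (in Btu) 6.598e-06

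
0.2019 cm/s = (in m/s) 0.002019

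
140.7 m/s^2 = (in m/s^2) 140.7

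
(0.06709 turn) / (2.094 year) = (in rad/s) 6.383e-09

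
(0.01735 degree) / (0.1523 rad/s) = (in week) 3.287e-09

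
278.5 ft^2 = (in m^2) 25.87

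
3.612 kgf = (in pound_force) 7.963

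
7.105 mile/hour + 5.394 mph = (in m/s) 5.588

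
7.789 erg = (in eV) 4.862e+12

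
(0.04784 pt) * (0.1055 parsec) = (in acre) 1.358e+07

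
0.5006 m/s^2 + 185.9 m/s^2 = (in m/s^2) 186.4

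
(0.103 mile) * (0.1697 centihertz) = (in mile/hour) 0.6292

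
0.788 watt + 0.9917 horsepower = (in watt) 740.3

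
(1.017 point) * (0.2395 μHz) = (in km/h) 3.093e-10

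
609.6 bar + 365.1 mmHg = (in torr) 4.576e+05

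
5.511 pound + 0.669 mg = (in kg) 2.5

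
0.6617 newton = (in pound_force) 0.1488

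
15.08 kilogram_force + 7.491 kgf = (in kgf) 22.57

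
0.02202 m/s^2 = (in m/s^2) 0.02202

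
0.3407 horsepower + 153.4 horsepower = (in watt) 1.146e+05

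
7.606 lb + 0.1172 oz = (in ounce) 121.8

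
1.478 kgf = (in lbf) 3.258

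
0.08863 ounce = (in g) 2.513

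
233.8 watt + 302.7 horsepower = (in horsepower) 303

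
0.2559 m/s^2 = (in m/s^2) 0.2559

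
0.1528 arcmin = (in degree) 0.002547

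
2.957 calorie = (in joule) 12.37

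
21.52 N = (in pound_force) 4.838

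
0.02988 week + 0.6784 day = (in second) 7.669e+04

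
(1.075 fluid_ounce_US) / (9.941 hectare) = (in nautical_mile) 1.727e-13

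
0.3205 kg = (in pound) 0.7066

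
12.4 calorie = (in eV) 3.238e+20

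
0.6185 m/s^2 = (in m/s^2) 0.6185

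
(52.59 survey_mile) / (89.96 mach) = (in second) 2.763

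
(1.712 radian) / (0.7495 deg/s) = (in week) 0.0002164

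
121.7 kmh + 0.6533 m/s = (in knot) 66.98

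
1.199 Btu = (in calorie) 302.3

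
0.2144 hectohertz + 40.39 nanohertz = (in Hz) 21.44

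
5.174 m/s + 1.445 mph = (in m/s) 5.82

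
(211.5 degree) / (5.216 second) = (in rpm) 6.758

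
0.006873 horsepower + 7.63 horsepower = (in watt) 5695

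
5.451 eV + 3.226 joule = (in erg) 3.226e+07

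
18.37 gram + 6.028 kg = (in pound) 13.33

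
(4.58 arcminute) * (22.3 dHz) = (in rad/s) 0.002971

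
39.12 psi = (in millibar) 2697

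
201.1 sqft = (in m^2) 18.68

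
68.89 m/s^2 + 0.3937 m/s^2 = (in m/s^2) 69.28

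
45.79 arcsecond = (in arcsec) 45.79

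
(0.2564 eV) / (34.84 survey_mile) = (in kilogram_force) 7.471e-26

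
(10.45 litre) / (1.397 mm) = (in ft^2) 80.52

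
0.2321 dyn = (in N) 2.321e-06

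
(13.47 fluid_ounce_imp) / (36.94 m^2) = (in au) 6.926e-17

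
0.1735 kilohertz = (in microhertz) 1.735e+08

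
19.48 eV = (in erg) 3.121e-11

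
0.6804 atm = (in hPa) 689.4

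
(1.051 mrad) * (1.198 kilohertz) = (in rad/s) 1.259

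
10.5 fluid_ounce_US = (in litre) 0.3105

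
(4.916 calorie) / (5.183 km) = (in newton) 0.003968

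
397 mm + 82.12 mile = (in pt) 3.746e+08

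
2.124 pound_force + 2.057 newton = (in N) 11.51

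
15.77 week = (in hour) 2649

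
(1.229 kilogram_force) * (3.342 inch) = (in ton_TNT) 2.445e-10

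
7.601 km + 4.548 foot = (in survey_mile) 4.724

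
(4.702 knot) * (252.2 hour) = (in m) 2.196e+06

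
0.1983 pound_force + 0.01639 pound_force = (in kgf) 0.09738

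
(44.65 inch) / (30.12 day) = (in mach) 1.28e-09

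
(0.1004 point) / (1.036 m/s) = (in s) 3.419e-05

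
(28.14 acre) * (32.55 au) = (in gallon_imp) 1.22e+20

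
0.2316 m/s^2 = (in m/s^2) 0.2316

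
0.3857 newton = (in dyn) 3.857e+04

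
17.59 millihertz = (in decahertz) 0.001759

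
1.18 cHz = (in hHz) 0.000118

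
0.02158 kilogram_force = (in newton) 0.2116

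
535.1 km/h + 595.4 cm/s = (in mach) 0.454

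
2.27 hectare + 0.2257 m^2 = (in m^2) 2.27e+04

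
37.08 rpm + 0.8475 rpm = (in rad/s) 3.972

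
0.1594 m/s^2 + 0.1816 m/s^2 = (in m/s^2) 0.341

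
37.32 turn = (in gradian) 1.493e+04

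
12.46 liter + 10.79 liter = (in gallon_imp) 5.114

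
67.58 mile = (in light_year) 1.15e-11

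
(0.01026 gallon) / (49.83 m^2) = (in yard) 8.524e-07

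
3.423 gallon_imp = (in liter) 15.56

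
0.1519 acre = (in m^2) 614.7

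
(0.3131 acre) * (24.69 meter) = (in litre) 3.128e+07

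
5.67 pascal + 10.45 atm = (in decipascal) 1.059e+07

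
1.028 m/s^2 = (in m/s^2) 1.028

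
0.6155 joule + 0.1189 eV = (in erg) 6.155e+06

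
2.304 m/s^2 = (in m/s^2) 2.304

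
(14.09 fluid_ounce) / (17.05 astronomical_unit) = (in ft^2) 1.758e-15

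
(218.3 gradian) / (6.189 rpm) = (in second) 5.291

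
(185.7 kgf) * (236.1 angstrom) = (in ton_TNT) 1.028e-14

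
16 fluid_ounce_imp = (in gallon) 0.1201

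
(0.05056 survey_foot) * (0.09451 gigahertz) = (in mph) 3.258e+06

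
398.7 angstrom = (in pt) 0.000113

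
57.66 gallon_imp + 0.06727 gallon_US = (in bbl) 1.65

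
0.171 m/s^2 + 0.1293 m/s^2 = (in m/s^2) 0.3003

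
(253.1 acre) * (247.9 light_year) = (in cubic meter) 2.402e+24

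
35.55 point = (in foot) 0.04115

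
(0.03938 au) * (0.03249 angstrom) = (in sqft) 0.206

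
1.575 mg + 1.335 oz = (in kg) 0.03785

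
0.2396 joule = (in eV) 1.495e+18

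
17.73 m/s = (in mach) 0.05207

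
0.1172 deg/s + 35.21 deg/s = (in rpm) 5.888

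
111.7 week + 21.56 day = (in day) 803.5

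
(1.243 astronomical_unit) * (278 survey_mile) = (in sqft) 8.955e+17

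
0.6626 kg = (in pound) 1.461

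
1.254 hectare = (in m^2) 1.254e+04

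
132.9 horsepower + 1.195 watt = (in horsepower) 132.9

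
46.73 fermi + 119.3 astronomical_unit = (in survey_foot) 5.855e+13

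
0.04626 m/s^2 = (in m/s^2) 0.04626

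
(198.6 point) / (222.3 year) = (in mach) 2.935e-14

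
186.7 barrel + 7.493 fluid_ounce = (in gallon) 7841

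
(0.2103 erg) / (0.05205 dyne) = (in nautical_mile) 2.182e-05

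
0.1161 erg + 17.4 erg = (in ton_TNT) 4.186e-16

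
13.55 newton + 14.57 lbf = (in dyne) 7.836e+06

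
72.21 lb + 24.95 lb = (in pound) 97.16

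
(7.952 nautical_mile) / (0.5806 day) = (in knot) 0.5707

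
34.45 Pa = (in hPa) 0.3445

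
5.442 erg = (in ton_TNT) 1.301e-16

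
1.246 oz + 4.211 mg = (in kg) 0.03533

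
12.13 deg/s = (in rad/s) 0.2117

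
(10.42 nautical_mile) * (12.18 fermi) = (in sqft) 2.53e-09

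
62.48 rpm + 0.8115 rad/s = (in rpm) 70.23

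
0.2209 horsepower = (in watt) 164.7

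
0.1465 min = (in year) 2.787e-07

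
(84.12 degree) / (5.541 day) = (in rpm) 2.929e-05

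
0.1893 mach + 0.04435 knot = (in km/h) 232.1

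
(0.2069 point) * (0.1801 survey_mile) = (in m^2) 0.02116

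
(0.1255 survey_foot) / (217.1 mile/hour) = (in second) 0.0003941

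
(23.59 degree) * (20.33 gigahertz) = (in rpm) 7.993e+10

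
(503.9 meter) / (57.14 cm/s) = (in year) 2.796e-05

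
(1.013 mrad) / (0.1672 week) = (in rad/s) 1.002e-08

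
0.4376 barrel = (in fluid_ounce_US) 2353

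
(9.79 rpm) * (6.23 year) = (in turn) 3.206e+07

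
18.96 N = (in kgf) 1.933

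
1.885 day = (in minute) 2714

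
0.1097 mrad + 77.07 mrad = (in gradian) 4.913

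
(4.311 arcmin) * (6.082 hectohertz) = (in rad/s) 0.7627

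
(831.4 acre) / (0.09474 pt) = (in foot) 3.303e+11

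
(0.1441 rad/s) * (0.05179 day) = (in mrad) 6.448e+05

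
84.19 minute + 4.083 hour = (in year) 0.0006263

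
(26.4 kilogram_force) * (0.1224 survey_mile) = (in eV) 3.183e+23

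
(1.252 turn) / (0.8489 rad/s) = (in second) 9.267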